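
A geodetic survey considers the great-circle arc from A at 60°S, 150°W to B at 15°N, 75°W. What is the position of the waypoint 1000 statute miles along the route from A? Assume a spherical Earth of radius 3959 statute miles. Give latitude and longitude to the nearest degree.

From cos δ = sin φ₁ sin φ₂ + cos φ₁ cos φ₂ cos Δλ, the central angle is δ ≈ 1.670 rad (95.7°). The total great-circle distance is δ·R ≈ 1.670 × 3959 ≈ 6612 mi, so the target fraction is f = 1000/6612 ≈ 0.151.
Interpolate at f ≈ 0.151 with slerp weights a = sin((1−f)δ)/sin δ ≈ 0.993, b = sin(fδ)/sin δ ≈ 0.251.
p = a·p₁ + b·p₂ ≈ (-0.367, -0.483, -0.795); φ = arcsin(p_z) ≈ -52.67°, λ = atan2(p_y, p_x) ≈ -127.27°.

≈ 53°S, 127°W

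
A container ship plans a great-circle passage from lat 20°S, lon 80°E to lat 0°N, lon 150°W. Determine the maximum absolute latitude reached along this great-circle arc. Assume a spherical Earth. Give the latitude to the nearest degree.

≈ 25°S

The great circle lies in the plane with unit normal n̂ = (p₁ × p₂)/|p₁ × p₂|.
Here n̂_z ≈ +0.903; the vertex latitude is φ_max = arccos|n̂_z| ≈ 25.4°.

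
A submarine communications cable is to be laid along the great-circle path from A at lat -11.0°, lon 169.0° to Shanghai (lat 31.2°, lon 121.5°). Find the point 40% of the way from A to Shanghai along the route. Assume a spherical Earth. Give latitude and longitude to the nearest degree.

The haversine formula gives a central angle δ ≈ 1.083 rad (62.1°) between the endpoints.
Interpolate at f = 0.40 with slerp weights a = sin((1−f)δ)/sin δ ≈ 0.685, b = sin(fδ)/sin δ ≈ 0.475.
p = a·p₁ + b·p₂ ≈ (-0.872, 0.475, 0.115); φ = arcsin(p_z) ≈ 6.63°, λ = atan2(p_y, p_x) ≈ 151.44°.

≈ lat 7°, lon 151°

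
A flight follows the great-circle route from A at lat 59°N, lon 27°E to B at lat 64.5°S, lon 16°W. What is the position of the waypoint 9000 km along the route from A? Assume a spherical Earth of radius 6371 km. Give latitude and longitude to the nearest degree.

Write both endpoints as unit vectors p₁, p₂ with components (cos φ cos λ, cos φ sin λ, sin φ).
The central angle between the endpoints is δ = arccos(p₁·p₂) ≈ 2.229 rad (127.7°). The total great-circle distance is δ·R ≈ 2.229 × 6371 ≈ 14199 km, so the target fraction is f = 9000/14199 ≈ 0.634.
Interpolate at f ≈ 0.634 with slerp weights a = sin((1−f)δ)/sin δ ≈ 0.921, b = sin(fδ)/sin δ ≈ 1.248.
p = a·p₁ + b·p₂ ≈ (0.939, 0.067, -0.337); φ = arcsin(p_z) ≈ -19.71°, λ = atan2(p_y, p_x) ≈ 4.09°.

≈ lat 20°S, lon 4°E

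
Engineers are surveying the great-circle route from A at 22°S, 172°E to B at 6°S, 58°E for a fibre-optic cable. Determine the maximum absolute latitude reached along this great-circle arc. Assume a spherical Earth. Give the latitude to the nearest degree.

≈ 27°S

The great circle lies in the plane with unit normal n̂ = (p₁ × p₂)/|p₁ × p₂|.
Here n̂_z ≈ -0.894; the vertex latitude is φ_max = arccos|n̂_z| ≈ 26.6°.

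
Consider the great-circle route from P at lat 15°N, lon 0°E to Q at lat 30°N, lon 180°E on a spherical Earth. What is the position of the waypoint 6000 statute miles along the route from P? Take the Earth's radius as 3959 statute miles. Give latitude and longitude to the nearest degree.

Convert each endpoint to a unit vector on the sphere (x = cos φ cos λ, y = cos φ sin λ, z = sin φ).
The central angle between the endpoints is δ = arccos(p₁·p₂) ≈ 2.356 rad (135.0°). The total great-circle distance is δ·R ≈ 2.356 × 3959 ≈ 9328 mi, so the target fraction is f = 6000/9328 ≈ 0.643.
Interpolate at f ≈ 0.643 with slerp weights a = sin((1−f)δ)/sin δ ≈ 1.054, b = sin(fδ)/sin δ ≈ 1.412.
p = a·p₁ + b·p₂ ≈ (-0.205, 0.000, 0.979); φ = arcsin(p_z) ≈ 78.17°, λ = atan2(p_y, p_x) ≈ 180.00°.

≈ lat 78°N, lon 180°E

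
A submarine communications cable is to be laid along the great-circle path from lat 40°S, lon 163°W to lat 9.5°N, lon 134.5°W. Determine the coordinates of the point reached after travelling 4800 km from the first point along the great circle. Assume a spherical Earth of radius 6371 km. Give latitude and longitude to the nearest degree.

Write both endpoints as unit vectors p₁, p₂ with components (cos φ cos λ, cos φ sin λ, sin φ).
The central angle between the endpoints is δ = arccos(p₁·p₂) ≈ 0.979 rad (56.1°). The total great-circle distance is δ·R ≈ 0.979 × 6371 ≈ 6237 km, so the target fraction is f = 4800/6237 ≈ 0.770.
Interpolate at f ≈ 0.770 with slerp weights a = sin((1−f)δ)/sin δ ≈ 0.269, b = sin(fδ)/sin δ ≈ 0.824.
p = a·p₁ + b·p₂ ≈ (-0.767, -0.640, -0.037); φ = arcsin(p_z) ≈ -2.13°, λ = atan2(p_y, p_x) ≈ -140.16°.

≈ lat 2°S, lon 140°W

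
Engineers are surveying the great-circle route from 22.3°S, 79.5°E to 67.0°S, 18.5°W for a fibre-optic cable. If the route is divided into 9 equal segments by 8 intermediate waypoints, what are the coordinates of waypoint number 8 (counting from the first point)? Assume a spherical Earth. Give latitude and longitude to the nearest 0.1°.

From cos δ = sin φ₁ sin φ₂ + cos φ₁ cos φ₂ cos Δλ, the central angle is δ ≈ 1.267 rad (72.6°).
Interpolate at f = 8/9 with slerp weights a = sin((1−f)δ)/sin δ ≈ 0.147, b = sin(fδ)/sin δ ≈ 0.946.
p = a·p₁ + b·p₂ ≈ (0.375, 0.016, -0.927); φ = arcsin(p_z) ≈ -67.93°, λ = atan2(p_y, p_x) ≈ 2.51°.

≈ 67.9°S, 2.5°E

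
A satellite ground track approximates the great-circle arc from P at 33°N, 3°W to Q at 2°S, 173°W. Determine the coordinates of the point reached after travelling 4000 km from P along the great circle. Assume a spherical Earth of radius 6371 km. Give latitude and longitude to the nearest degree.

≈ 65°N, 30°W

Convert each endpoint to a unit vector on the sphere (x = cos φ cos λ, y = cos φ sin λ, z = sin φ).
The central angle between the endpoints is δ = arccos(p₁·p₂) ≈ 2.576 rad (147.6°). The total great-circle distance is δ·R ≈ 2.576 × 6371 ≈ 16414 km, so the target fraction is f = 4000/16414 ≈ 0.244.
Interpolate at f ≈ 0.244 with slerp weights a = sin((1−f)δ)/sin δ ≈ 1.735, b = sin(fδ)/sin δ ≈ 1.097.
p = a·p₁ + b·p₂ ≈ (0.366, -0.210, 0.907); φ = arcsin(p_z) ≈ 65.07°, λ = atan2(p_y, p_x) ≈ -29.84°.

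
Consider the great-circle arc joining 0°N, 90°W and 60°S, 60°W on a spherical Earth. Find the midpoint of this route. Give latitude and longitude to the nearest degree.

Write both endpoints as unit vectors p₁, p₂ with components (cos φ cos λ, cos φ sin λ, sin φ).
The central angle between the endpoints is δ = arccos(p₁·p₂) ≈ 1.123 rad (64.3°).
Interpolate at f = 1/2 with slerp weights a = sin((1−f)δ)/sin δ ≈ 0.591, b = sin(fδ)/sin δ ≈ 0.591.
p = a·p₁ + b·p₂ ≈ (0.148, -0.846, -0.512); φ = arcsin(p_z) ≈ -30.77°, λ = atan2(p_y, p_x) ≈ -80.10°.

≈ 31°S, 80°W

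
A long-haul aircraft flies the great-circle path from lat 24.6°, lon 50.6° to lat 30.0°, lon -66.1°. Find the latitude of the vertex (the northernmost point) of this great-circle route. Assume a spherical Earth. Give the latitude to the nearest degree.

The great circle lies in the plane with unit normal n̂ = (p₁ × p₂)/|p₁ × p₂|.
Here n̂_z ≈ -0.711; the vertex latitude is φ_max = arccos|n̂_z| ≈ 44.7°.
Check via Clairaut: cos φ_max = |cos φ₁| · sin C = cos(24.6°)·sin(51.4°) ≈ 0.711, again giving ≈ 44.7°.

≈ 45°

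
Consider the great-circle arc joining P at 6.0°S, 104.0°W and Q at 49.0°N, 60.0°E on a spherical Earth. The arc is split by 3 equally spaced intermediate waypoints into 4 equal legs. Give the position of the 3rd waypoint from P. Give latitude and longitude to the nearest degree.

≈ 74°N, 7°E

Convert each endpoint to a unit vector on the sphere (x = cos φ cos λ, y = cos φ sin λ, z = sin φ).
The central angle between the endpoints is δ = arccos(p₁·p₂) ≈ 2.355 rad (134.9°).
Interpolate at f = 3/4 with slerp weights a = sin((1−f)δ)/sin δ ≈ 0.784, b = sin(fδ)/sin δ ≈ 1.385.
p = a·p₁ + b·p₂ ≈ (0.266, 0.030, 0.964); φ = arcsin(p_z) ≈ 74.48°, λ = atan2(p_y, p_x) ≈ 6.53°.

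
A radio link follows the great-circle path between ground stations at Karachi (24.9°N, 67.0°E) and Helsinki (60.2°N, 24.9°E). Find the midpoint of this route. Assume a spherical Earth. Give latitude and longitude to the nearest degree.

The haversine formula gives a central angle δ ≈ 0.796 rad (45.6°) between the endpoints.
Interpolate at f = 1/2 with slerp weights a = sin((1−f)δ)/sin δ ≈ 0.542, b = sin(fδ)/sin δ ≈ 0.542.
p = a·p₁ + b·p₂ ≈ (0.437, 0.566, 0.699); φ = arcsin(p_z) ≈ 44.35°, λ = atan2(p_y, p_x) ≈ 52.36°.

≈ 44°N, 52°E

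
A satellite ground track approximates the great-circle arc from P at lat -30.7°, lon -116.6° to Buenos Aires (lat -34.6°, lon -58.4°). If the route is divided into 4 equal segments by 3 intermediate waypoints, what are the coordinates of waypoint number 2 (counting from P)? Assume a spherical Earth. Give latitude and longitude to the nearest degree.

Write both endpoints as unit vectors p₁, p₂ with components (cos φ cos λ, cos φ sin λ, sin φ).
The central angle between the endpoints is δ = arccos(p₁·p₂) ≈ 0.846 rad (48.5°).
Interpolate at f = 2/4 with slerp weights a = sin((1−f)δ)/sin δ ≈ 0.548, b = sin(fδ)/sin δ ≈ 0.548.
p = a·p₁ + b·p₂ ≈ (0.025, -0.806, -0.591); φ = arcsin(p_z) ≈ -36.25°, λ = atan2(p_y, p_x) ≈ -88.20°.

≈ lat -36°, lon -88°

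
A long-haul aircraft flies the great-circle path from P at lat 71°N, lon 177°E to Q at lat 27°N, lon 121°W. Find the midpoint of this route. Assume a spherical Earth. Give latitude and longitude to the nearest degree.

Write both endpoints as unit vectors p₁, p₂ with components (cos φ cos λ, cos φ sin λ, sin φ).
The central angle between the endpoints is δ = arccos(p₁·p₂) ≈ 0.970 rad (55.6°).
Interpolate at f = 1/2 with slerp weights a = sin((1−f)δ)/sin δ ≈ 0.565, b = sin(fδ)/sin δ ≈ 0.565.
p = a·p₁ + b·p₂ ≈ (-0.443, -0.422, 0.791); φ = arcsin(p_z) ≈ 52.27°, λ = atan2(p_y, p_x) ≈ -136.40°.

≈ lat 52°N, lon 136°W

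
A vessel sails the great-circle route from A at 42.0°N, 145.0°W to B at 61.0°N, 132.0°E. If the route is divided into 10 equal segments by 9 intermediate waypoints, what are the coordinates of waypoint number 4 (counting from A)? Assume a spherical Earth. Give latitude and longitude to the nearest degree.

≈ 56°N, 168°W

The haversine formula gives a central angle δ ≈ 0.890 rad (51.0°) between the endpoints.
Interpolate at f = 4/10 with slerp weights a = sin((1−f)δ)/sin δ ≈ 0.655, b = sin(fδ)/sin δ ≈ 0.449.
p = a·p₁ + b·p₂ ≈ (-0.544, -0.118, 0.831); φ = arcsin(p_z) ≈ 56.16°, λ = atan2(p_y, p_x) ≈ -167.81°.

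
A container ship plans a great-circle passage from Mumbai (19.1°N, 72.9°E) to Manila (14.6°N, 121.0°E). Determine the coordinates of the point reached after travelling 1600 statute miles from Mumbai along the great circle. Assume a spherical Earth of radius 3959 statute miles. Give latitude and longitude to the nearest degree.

From cos δ = sin φ₁ sin φ₂ + cos φ₁ cos φ₂ cos Δλ, the central angle is δ ≈ 0.805 rad (46.1°). The total great-circle distance is δ·R ≈ 0.805 × 3959 ≈ 3187 mi, so the target fraction is f = 1600/3187 ≈ 0.502.
Interpolate at f ≈ 0.502 with slerp weights a = sin((1−f)δ)/sin δ ≈ 0.541, b = sin(fδ)/sin δ ≈ 0.546.
p = a·p₁ + b·p₂ ≈ (-0.122, 0.941, 0.315); φ = arcsin(p_z) ≈ 18.34°, λ = atan2(p_y, p_x) ≈ 97.36°.

≈ 18°N, 97°E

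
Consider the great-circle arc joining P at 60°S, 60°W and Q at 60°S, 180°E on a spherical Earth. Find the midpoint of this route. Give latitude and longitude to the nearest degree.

≈ 74°S, 120°W

Write both endpoints as unit vectors p₁, p₂ with components (cos φ cos λ, cos φ sin λ, sin φ).
The central angle between the endpoints is δ = arccos(p₁·p₂) ≈ 0.896 rad (51.3°).
Interpolate at f = 1/2 with slerp weights a = sin((1−f)δ)/sin δ ≈ 0.555, b = sin(fδ)/sin δ ≈ 0.555.
p = a·p₁ + b·p₂ ≈ (-0.139, -0.240, -0.961); φ = arcsin(p_z) ≈ -73.90°, λ = atan2(p_y, p_x) ≈ -120.00°.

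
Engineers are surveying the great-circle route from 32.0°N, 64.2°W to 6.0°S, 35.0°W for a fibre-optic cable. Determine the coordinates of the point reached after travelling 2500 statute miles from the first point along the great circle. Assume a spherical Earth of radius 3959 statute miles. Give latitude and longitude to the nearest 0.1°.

≈ 3.0°N, 41.1°W

Write both endpoints as unit vectors p₁, p₂ with components (cos φ cos λ, cos φ sin λ, sin φ).
The central angle between the endpoints is δ = arccos(p₁·p₂) ≈ 0.822 rad (47.1°). The total great-circle distance is δ·R ≈ 0.822 × 3959 ≈ 3254 mi, so the target fraction is f = 2500/3254 ≈ 0.768.
Interpolate at f ≈ 0.768 with slerp weights a = sin((1−f)δ)/sin δ ≈ 0.258, b = sin(fδ)/sin δ ≈ 0.806.
p = a·p₁ + b·p₂ ≈ (0.752, -0.657, 0.053); φ = arcsin(p_z) ≈ 3.02°, λ = atan2(p_y, p_x) ≈ -41.15°.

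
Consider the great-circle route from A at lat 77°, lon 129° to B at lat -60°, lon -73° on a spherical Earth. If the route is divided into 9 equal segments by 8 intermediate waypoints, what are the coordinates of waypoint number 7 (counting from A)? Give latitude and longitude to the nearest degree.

≈ lat -25°, lon -83°

Write both endpoints as unit vectors p₁, p₂ with components (cos φ cos λ, cos φ sin λ, sin φ).
The central angle between the endpoints is δ = arccos(p₁·p₂) ≈ 2.818 rad (161.5°).
Interpolate at f = 7/9 with slerp weights a = sin((1−f)δ)/sin δ ≈ 1.843, b = sin(fδ)/sin δ ≈ 2.558.
p = a·p₁ + b·p₂ ≈ (0.113, -0.901, -0.419); φ = arcsin(p_z) ≈ -24.78°, λ = atan2(p_y, p_x) ≈ -82.85°.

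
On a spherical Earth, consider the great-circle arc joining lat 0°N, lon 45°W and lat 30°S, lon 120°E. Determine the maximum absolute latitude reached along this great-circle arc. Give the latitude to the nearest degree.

The great circle lies in the plane with unit normal n̂ = (p₁ × p₂)/|p₁ × p₂|.
Here n̂_z ≈ +0.409; the vertex latitude is φ_max = arccos|n̂_z| ≈ 65.9°.
Check via Clairaut: cos φ_max = |cos φ₁| · sin C = cos(0.0°)·sin(155.9°) ≈ 0.409, again giving ≈ 65.9°.

≈ 66°S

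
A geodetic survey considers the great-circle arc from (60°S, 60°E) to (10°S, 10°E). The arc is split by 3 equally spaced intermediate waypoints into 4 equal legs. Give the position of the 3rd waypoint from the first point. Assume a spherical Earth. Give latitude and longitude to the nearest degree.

≈ (24°S, 17°E)

From cos δ = sin φ₁ sin φ₂ + cos φ₁ cos φ₂ cos Δλ, the central angle is δ ≈ 1.085 rad (62.2°).
Interpolate at f = 3/4 with slerp weights a = sin((1−f)δ)/sin δ ≈ 0.303, b = sin(fδ)/sin δ ≈ 0.822.
p = a·p₁ + b·p₂ ≈ (0.873, 0.272, -0.405); φ = arcsin(p_z) ≈ -23.90°, λ = atan2(p_y, p_x) ≈ 17.29°.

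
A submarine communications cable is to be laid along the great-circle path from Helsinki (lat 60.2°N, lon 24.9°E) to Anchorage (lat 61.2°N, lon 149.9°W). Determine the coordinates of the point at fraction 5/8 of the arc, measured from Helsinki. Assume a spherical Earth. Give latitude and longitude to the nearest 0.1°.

From cos δ = sin φ₁ sin φ₂ + cos φ₁ cos φ₂ cos Δλ, the central angle is δ ≈ 1.022 rad (58.5°).
Interpolate at f = 5/8 with slerp weights a = sin((1−f)δ)/sin δ ≈ 0.438, b = sin(fδ)/sin δ ≈ 0.699.
p = a·p₁ + b·p₂ ≈ (-0.094, -0.077, 0.993); φ = arcsin(p_z) ≈ 83.03°, λ = atan2(p_y, p_x) ≈ -140.54°.

≈ lat 83.0°N, lon 140.5°W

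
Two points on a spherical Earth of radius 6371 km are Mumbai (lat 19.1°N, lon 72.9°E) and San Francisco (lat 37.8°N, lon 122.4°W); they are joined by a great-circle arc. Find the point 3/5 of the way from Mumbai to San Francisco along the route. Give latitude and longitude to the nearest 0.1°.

≈ lat 76.5°N, lon 168.6°E

The haversine formula gives a central angle δ ≈ 2.117 rad (121.3°) between the endpoints.
Interpolate at f = 3/5 with slerp weights a = sin((1−f)δ)/sin δ ≈ 0.877, b = sin(fδ)/sin δ ≈ 1.118.
p = a·p₁ + b·p₂ ≈ (-0.230, 0.046, 0.972); φ = arcsin(p_z) ≈ 76.45°, λ = atan2(p_y, p_x) ≈ 168.64°.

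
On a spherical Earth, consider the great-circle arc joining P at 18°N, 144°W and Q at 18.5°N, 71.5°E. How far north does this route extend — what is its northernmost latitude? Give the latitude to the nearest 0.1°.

The great circle lies in the plane with unit normal n̂ = (p₁ × p₂)/|p₁ × p₂|.
Here n̂_z ≈ -0.679; the vertex latitude is φ_max = arccos|n̂_z| ≈ 47.2°.
Check via Clairaut: cos φ_max = |cos φ₁| · sin C = cos(18.0°)·sin(45.5°) ≈ 0.679, again giving ≈ 47.2°.

≈ 47.2°N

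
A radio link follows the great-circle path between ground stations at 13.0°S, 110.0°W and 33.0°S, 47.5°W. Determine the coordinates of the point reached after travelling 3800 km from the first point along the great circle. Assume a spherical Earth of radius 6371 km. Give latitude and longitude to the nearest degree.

Convert each endpoint to a unit vector on the sphere (x = cos φ cos λ, y = cos φ sin λ, z = sin φ).
The central angle between the endpoints is δ = arccos(p₁·p₂) ≈ 1.047 rad (60.0°). The total great-circle distance is δ·R ≈ 1.047 × 6371 ≈ 6673 km, so the target fraction is f = 3800/6673 ≈ 0.569.
Interpolate at f ≈ 0.569 with slerp weights a = sin((1−f)δ)/sin δ ≈ 0.503, b = sin(fδ)/sin δ ≈ 0.649.
p = a·p₁ + b·p₂ ≈ (0.200, -0.862, -0.466); φ = arcsin(p_z) ≈ -27.80°, λ = atan2(p_y, p_x) ≈ -76.95°.

≈ 28°S, 77°W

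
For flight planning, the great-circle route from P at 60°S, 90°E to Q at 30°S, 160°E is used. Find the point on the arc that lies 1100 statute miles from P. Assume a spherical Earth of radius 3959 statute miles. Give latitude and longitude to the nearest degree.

Write both endpoints as unit vectors p₁, p₂ with components (cos φ cos λ, cos φ sin λ, sin φ).
The central angle between the endpoints is δ = arccos(p₁·p₂) ≈ 0.951 rad (54.5°). The total great-circle distance is δ·R ≈ 0.951 × 3959 ≈ 3764 mi, so the target fraction is f = 1100/3764 ≈ 0.292.
Interpolate at f ≈ 0.292 with slerp weights a = sin((1−f)δ)/sin δ ≈ 0.766, b = sin(fδ)/sin δ ≈ 0.337.
p = a·p₁ + b·p₂ ≈ (-0.274, 0.483, -0.832); φ = arcsin(p_z) ≈ -56.28°, λ = atan2(p_y, p_x) ≈ 119.60°.

≈ 56°S, 120°E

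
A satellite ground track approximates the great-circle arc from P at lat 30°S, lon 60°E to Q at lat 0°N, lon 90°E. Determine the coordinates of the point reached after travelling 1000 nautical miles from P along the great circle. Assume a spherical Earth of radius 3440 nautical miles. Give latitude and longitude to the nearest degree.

From cos δ = sin φ₁ sin φ₂ + cos φ₁ cos φ₂ cos Δλ, the central angle is δ ≈ 0.723 rad (41.4°). The total great-circle distance is δ·R ≈ 0.723 × 3440 ≈ 2486 nmi, so the target fraction is f = 1000/2486 ≈ 0.402.
Interpolate at f ≈ 0.402 with slerp weights a = sin((1−f)δ)/sin δ ≈ 0.633, b = sin(fδ)/sin δ ≈ 0.433.
p = a·p₁ + b·p₂ ≈ (0.274, 0.908, -0.317); φ = arcsin(p_z) ≈ -18.45°, λ = atan2(p_y, p_x) ≈ 73.20°.

≈ lat 18°S, lon 73°E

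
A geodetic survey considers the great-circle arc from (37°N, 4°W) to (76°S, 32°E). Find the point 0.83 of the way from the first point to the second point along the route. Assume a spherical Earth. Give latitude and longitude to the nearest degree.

Convert each endpoint to a unit vector on the sphere (x = cos φ cos λ, y = cos φ sin λ, z = sin φ).
The central angle between the endpoints is δ = arccos(p₁·p₂) ≈ 2.013 rad (115.3°).
Interpolate at f = 0.83 with slerp weights a = sin((1−f)δ)/sin δ ≈ 0.371, b = sin(fδ)/sin δ ≈ 1.101.
p = a·p₁ + b·p₂ ≈ (0.522, 0.120, -0.845); φ = arcsin(p_z) ≈ -57.64°, λ = atan2(p_y, p_x) ≈ 13.00°.

≈ (58°S, 13°E)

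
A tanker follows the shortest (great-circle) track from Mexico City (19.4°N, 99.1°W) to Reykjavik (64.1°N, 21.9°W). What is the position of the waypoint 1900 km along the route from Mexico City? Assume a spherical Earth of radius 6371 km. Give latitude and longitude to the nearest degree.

≈ 34°N, 90°W

Convert each endpoint to a unit vector on the sphere (x = cos φ cos λ, y = cos φ sin λ, z = sin φ).
The central angle between the endpoints is δ = arccos(p₁·p₂) ≈ 1.170 rad (67.0°). The total great-circle distance is δ·R ≈ 1.170 × 6371 ≈ 7455 km, so the target fraction is f = 1900/7455 ≈ 0.255.
Interpolate at f ≈ 0.255 with slerp weights a = sin((1−f)δ)/sin δ ≈ 0.831, b = sin(fδ)/sin δ ≈ 0.319.
p = a·p₁ + b·p₂ ≈ (0.005, -0.826, 0.563); φ = arcsin(p_z) ≈ 34.28°, λ = atan2(p_y, p_x) ≈ -89.63°.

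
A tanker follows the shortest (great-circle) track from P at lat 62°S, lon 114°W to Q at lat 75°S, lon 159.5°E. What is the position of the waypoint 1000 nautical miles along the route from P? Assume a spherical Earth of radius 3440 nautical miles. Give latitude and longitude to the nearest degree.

≈ lat 74°S, lon 146°W

Convert each endpoint to a unit vector on the sphere (x = cos φ cos λ, y = cos φ sin λ, z = sin φ).
The central angle between the endpoints is δ = arccos(p₁·p₂) ≈ 0.535 rad (30.7°). The total great-circle distance is δ·R ≈ 0.535 × 3440 ≈ 1840 nmi, so the target fraction is f = 1000/1840 ≈ 0.543.
Interpolate at f ≈ 0.543 with slerp weights a = sin((1−f)δ)/sin δ ≈ 0.474, b = sin(fδ)/sin δ ≈ 0.562.
p = a·p₁ + b·p₂ ≈ (-0.227, -0.153, -0.962); φ = arcsin(p_z) ≈ -74.14°, λ = atan2(p_y, p_x) ≈ -146.09°.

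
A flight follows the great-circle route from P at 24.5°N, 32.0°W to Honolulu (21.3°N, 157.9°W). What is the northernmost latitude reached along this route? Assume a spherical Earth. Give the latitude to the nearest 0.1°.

≈ 42.9°N

The great circle lies in the plane with unit normal n̂ = (p₁ × p₂)/|p₁ × p₂|.
Here n̂_z ≈ -0.732; the vertex latitude is φ_max = arccos|n̂_z| ≈ 42.9°.
Check via Clairaut: cos φ_max = |cos φ₁| · sin C = cos(24.5°)·sin(53.6°) ≈ 0.732, again giving ≈ 42.9°.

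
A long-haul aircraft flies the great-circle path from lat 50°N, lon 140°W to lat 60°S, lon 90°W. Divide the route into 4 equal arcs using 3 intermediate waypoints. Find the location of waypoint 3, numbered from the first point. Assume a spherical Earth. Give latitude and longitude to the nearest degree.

Convert each endpoint to a unit vector on the sphere (x = cos φ cos λ, y = cos φ sin λ, z = sin φ).
The central angle between the endpoints is δ = arccos(p₁·p₂) ≈ 2.045 rad (117.2°).
Interpolate at f = 3/4 with slerp weights a = sin((1−f)δ)/sin δ ≈ 0.550, b = sin(fδ)/sin δ ≈ 1.123.
p = a·p₁ + b·p₂ ≈ (-0.271, -0.789, -0.552); φ = arcsin(p_z) ≈ -33.47°, λ = atan2(p_y, p_x) ≈ -108.95°.

≈ lat 33°S, lon 109°W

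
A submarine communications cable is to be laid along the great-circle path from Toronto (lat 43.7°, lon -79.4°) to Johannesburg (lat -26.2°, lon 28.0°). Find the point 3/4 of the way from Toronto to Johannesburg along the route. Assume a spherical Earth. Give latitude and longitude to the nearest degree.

From cos δ = sin φ₁ sin φ₂ + cos φ₁ cos φ₂ cos Δλ, the central angle is δ ≈ 2.093 rad (119.9°).
Interpolate at f = 3/4 with slerp weights a = sin((1−f)δ)/sin δ ≈ 0.577, b = sin(fδ)/sin δ ≈ 1.154.
p = a·p₁ + b·p₂ ≈ (0.991, 0.076, -0.111); φ = arcsin(p_z) ≈ -6.38°, λ = atan2(p_y, p_x) ≈ 4.40°.

≈ lat -6°, lon 4°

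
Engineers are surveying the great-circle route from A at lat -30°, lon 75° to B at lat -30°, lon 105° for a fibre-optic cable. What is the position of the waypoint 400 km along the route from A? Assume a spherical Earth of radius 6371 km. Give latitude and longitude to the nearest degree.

Write both endpoints as unit vectors p₁, p₂ with components (cos φ cos λ, cos φ sin λ, sin φ).
The central angle between the endpoints is δ = arccos(p₁·p₂) ≈ 0.452 rad (25.9°). The total great-circle distance is δ·R ≈ 0.452 × 6371 ≈ 2881 km, so the target fraction is f = 400/2881 ≈ 0.139.
Interpolate at f ≈ 0.139 with slerp weights a = sin((1−f)δ)/sin δ ≈ 0.869, b = sin(fδ)/sin δ ≈ 0.144.
p = a·p₁ + b·p₂ ≈ (0.163, 0.847, -0.506); φ = arcsin(p_z) ≈ -30.41°, λ = atan2(p_y, p_x) ≈ 79.14°.

≈ lat -30°, lon 79°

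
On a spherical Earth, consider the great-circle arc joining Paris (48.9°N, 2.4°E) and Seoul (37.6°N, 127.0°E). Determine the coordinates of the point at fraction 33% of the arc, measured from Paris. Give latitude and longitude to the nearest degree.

Write both endpoints as unit vectors p₁, p₂ with components (cos φ cos λ, cos φ sin λ, sin φ).
The central angle between the endpoints is δ = arccos(p₁·p₂) ≈ 1.406 rad (80.6°).
Interpolate at f = 0.33 with slerp weights a = sin((1−f)δ)/sin δ ≈ 0.820, b = sin(fδ)/sin δ ≈ 0.454.
p = a·p₁ + b·p₂ ≈ (0.322, 0.310, 0.895); φ = arcsin(p_z) ≈ 63.46°, λ = atan2(p_y, p_x) ≈ 43.86°.

≈ 63°N, 44°E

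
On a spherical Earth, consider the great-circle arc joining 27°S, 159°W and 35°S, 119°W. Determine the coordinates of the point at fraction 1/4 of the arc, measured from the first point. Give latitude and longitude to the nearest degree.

Write both endpoints as unit vectors p₁, p₂ with components (cos φ cos λ, cos φ sin λ, sin φ).
The central angle between the endpoints is δ = arccos(p₁·p₂) ≈ 0.610 rad (35.0°).
Interpolate at f = 1/4 with slerp weights a = sin((1−f)δ)/sin δ ≈ 0.771, b = sin(fδ)/sin δ ≈ 0.265.
p = a·p₁ + b·p₂ ≈ (-0.747, -0.436, -0.502); φ = arcsin(p_z) ≈ -30.14°, λ = atan2(p_y, p_x) ≈ -149.71°.

≈ 30°S, 150°W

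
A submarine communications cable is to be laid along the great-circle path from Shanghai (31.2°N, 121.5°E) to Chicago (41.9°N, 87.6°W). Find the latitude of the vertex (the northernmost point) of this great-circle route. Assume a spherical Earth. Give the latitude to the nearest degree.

The great circle lies in the plane with unit normal n̂ = (p₁ × p₂)/|p₁ × p₂|.
Here n̂_z ≈ +0.317; the vertex latitude is φ_max = arccos|n̂_z| ≈ 71.5°.

≈ 72°N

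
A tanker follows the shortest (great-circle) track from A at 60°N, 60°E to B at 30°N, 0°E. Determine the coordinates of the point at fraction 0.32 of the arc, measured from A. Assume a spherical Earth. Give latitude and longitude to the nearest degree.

≈ 54°N, 33°E

Write both endpoints as unit vectors p₁, p₂ with components (cos φ cos λ, cos φ sin λ, sin φ).
The central angle between the endpoints is δ = arccos(p₁·p₂) ≈ 0.864 rad (49.5°).
Interpolate at f = 0.32 with slerp weights a = sin((1−f)δ)/sin δ ≈ 0.729, b = sin(fδ)/sin δ ≈ 0.359.
p = a·p₁ + b·p₂ ≈ (0.493, 0.316, 0.811); φ = arcsin(p_z) ≈ 54.17°, λ = atan2(p_y, p_x) ≈ 32.62°.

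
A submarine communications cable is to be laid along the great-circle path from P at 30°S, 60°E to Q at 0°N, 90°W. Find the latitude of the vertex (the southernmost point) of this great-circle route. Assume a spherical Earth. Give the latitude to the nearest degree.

≈ 49°S

The great circle lies in the plane with unit normal n̂ = (p₁ × p₂)/|p₁ × p₂|.
Here n̂_z ≈ -0.655; the vertex latitude is φ_max = arccos|n̂_z| ≈ 49.1°.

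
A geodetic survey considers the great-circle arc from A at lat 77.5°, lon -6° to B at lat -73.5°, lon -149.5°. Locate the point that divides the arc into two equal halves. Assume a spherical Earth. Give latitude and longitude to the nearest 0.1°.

≈ lat 5.9°, lon -100.0°

Write both endpoints as unit vectors p₁, p₂ with components (cos φ cos λ, cos φ sin λ, sin φ).
The central angle between the endpoints is δ = arccos(p₁·p₂) ≈ 2.971 rad (170.2°).
Interpolate at f = 1/2 with slerp weights a = sin((1−f)δ)/sin δ ≈ 5.874, b = sin(fδ)/sin δ ≈ 5.874.
p = a·p₁ + b·p₂ ≈ (-0.173, -0.980, 0.103); φ = arcsin(p_z) ≈ 5.89°, λ = atan2(p_y, p_x) ≈ -100.02°.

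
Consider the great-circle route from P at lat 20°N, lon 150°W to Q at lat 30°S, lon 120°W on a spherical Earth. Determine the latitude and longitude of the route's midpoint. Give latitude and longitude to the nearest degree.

≈ lat 5°S, lon 136°W

Convert each endpoint to a unit vector on the sphere (x = cos φ cos λ, y = cos φ sin λ, z = sin φ).
The central angle between the endpoints is δ = arccos(p₁·p₂) ≈ 1.008 rad (57.7°).
Interpolate at f = 1/2 with slerp weights a = sin((1−f)δ)/sin δ ≈ 0.571, b = sin(fδ)/sin δ ≈ 0.571.
p = a·p₁ + b·p₂ ≈ (-0.712, -0.696, -0.090); φ = arcsin(p_z) ≈ -5.18°, λ = atan2(p_y, p_x) ≈ -135.63°.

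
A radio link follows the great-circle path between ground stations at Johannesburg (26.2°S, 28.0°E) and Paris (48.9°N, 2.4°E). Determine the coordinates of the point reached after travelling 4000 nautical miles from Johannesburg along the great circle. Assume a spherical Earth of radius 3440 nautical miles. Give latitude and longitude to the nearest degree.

≈ 38°N, 8°E

From cos δ = sin φ₁ sin φ₂ + cos φ₁ cos φ₂ cos Δλ, the central angle is δ ≈ 1.370 rad (78.5°). The total great-circle distance is δ·R ≈ 1.370 × 3440 ≈ 4714 nmi, so the target fraction is f = 4000/4714 ≈ 0.849.
Interpolate at f ≈ 0.849 with slerp weights a = sin((1−f)δ)/sin δ ≈ 0.210, b = sin(fδ)/sin δ ≈ 0.937.
p = a·p₁ + b·p₂ ≈ (0.782, 0.114, 0.613); φ = arcsin(p_z) ≈ 37.81°, λ = atan2(p_y, p_x) ≈ 8.32°.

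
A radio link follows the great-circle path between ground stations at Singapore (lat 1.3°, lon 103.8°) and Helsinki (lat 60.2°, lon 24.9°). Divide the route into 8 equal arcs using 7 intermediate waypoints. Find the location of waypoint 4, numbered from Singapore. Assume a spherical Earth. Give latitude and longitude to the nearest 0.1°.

≈ lat 36.6°, lon 79.8°

Convert each endpoint to a unit vector on the sphere (x = cos φ cos λ, y = cos φ sin λ, z = sin φ).
The central angle between the endpoints is δ = arccos(p₁·p₂) ≈ 1.455 rad (83.4°).
Interpolate at f = 4/8 with slerp weights a = sin((1−f)δ)/sin δ ≈ 0.670, b = sin(fδ)/sin δ ≈ 0.670.
p = a·p₁ + b·p₂ ≈ (0.142, 0.790, 0.596); φ = arcsin(p_z) ≈ 36.60°, λ = atan2(p_y, p_x) ≈ 79.80°.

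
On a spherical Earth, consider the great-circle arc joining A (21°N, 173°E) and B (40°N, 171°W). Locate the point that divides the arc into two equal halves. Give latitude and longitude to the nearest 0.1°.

≈ (30.7°N, 179.8°W)

From cos δ = sin φ₁ sin φ₂ + cos φ₁ cos φ₂ cos Δλ, the central angle is δ ≈ 0.408 rad (23.4°).
Interpolate at f = 1/2 with slerp weights a = sin((1−f)δ)/sin δ ≈ 0.511, b = sin(fδ)/sin δ ≈ 0.511.
p = a·p₁ + b·p₂ ≈ (-0.859, -0.003, 0.511); φ = arcsin(p_z) ≈ 30.74°, λ = atan2(p_y, p_x) ≈ -179.79°.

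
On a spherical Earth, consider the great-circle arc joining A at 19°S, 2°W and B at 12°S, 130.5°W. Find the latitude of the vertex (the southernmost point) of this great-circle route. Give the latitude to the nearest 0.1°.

The great circle lies in the plane with unit normal n̂ = (p₁ × p₂)/|p₁ × p₂|.
Here n̂_z ≈ -0.840; the vertex latitude is φ_max = arccos|n̂_z| ≈ 32.8°.

≈ 32.8°S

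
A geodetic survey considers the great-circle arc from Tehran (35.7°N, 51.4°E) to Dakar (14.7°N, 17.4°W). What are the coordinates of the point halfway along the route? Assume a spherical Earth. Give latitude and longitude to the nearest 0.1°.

≈ (29.7°N, 13.6°E)

Write both endpoints as unit vectors p₁, p₂ with components (cos φ cos λ, cos φ sin λ, sin φ).
The central angle between the endpoints is δ = arccos(p₁·p₂) ≈ 1.124 rad (64.4°).
Interpolate at f = 1/2 with slerp weights a = sin((1−f)δ)/sin δ ≈ 0.591, b = sin(fδ)/sin δ ≈ 0.591.
p = a·p₁ + b·p₂ ≈ (0.845, 0.204, 0.495); φ = arcsin(p_z) ≈ 29.65°, λ = atan2(p_y, p_x) ≈ 13.58°.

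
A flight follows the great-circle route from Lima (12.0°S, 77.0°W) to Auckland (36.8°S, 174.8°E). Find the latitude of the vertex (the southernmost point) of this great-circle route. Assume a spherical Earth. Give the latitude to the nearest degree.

≈ 41°S

The great circle lies in the plane with unit normal n̂ = (p₁ × p₂)/|p₁ × p₂|.
Here n̂_z ≈ -0.749; the vertex latitude is φ_max = arccos|n̂_z| ≈ 41.5°.
Check via Clairaut: cos φ_max = |cos φ₁| · sin C = cos(12.0°)·sin(130.0°) ≈ 0.749, again giving ≈ 41.5°.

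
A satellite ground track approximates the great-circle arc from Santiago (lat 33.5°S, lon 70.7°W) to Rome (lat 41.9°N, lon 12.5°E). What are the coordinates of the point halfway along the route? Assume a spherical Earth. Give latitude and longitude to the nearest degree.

The haversine formula gives a central angle δ ≈ 1.870 rad (107.2°) between the endpoints.
Interpolate at f = 1/2 with slerp weights a = sin((1−f)δ)/sin δ ≈ 0.842, b = sin(fδ)/sin δ ≈ 0.842.
p = a·p₁ + b·p₂ ≈ (0.844, -0.527, 0.098); φ = arcsin(p_z) ≈ 5.60°, λ = atan2(p_y, p_x) ≈ -31.98°.

≈ lat 6°N, lon 32°W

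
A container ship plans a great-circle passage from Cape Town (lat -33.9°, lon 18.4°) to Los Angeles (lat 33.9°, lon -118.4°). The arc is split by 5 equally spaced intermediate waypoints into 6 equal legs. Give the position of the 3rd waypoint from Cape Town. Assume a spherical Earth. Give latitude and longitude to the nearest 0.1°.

≈ lat 0.0°, lon -50.0°

Write both endpoints as unit vectors p₁, p₂ with components (cos φ cos λ, cos φ sin λ, sin φ).
The central angle between the endpoints is δ = arccos(p₁·p₂) ≈ 2.521 rad (144.4°).
Interpolate at f = 3/6 with slerp weights a = sin((1−f)δ)/sin δ ≈ 1.636, b = sin(fδ)/sin δ ≈ 1.636.
p = a·p₁ + b·p₂ ≈ (0.643, -0.766, 0.000); φ = arcsin(p_z) ≈ 0.00°, λ = atan2(p_y, p_x) ≈ -50.00°.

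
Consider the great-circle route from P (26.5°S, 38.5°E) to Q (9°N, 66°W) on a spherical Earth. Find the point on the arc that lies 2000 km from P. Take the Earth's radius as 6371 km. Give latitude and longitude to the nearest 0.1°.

≈ (24.6°S, 18.7°E)

Write both endpoints as unit vectors p₁, p₂ with components (cos φ cos λ, cos φ sin λ, sin φ).
The central angle between the endpoints is δ = arccos(p₁·p₂) ≈ 1.866 rad (106.9°). The total great-circle distance is δ·R ≈ 1.866 × 6371 ≈ 11889 km, so the target fraction is f = 2000/11889 ≈ 0.168.
Interpolate at f ≈ 0.168 with slerp weights a = sin((1−f)δ)/sin δ ≈ 1.045, b = sin(fδ)/sin δ ≈ 0.323.
p = a·p₁ + b·p₂ ≈ (0.862, 0.291, -0.416); φ = arcsin(p_z) ≈ -24.57°, λ = atan2(p_y, p_x) ≈ 18.66°.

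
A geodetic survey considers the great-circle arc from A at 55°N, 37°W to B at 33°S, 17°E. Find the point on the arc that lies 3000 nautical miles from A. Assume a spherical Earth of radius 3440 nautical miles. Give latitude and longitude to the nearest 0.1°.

≈ 12.0°N, 4.4°W

Write both endpoints as unit vectors p₁, p₂ with components (cos φ cos λ, cos φ sin λ, sin φ).
The central angle between the endpoints is δ = arccos(p₁·p₂) ≈ 1.735 rad (99.4°). The total great-circle distance is δ·R ≈ 1.735 × 3440 ≈ 5968 nmi, so the target fraction is f = 3000/5968 ≈ 0.503.
Interpolate at f ≈ 0.503 with slerp weights a = sin((1−f)δ)/sin δ ≈ 0.770, b = sin(fδ)/sin δ ≈ 0.776.
p = a·p₁ + b·p₂ ≈ (0.975, -0.076, 0.208); φ = arcsin(p_z) ≈ 12.01°, λ = atan2(p_y, p_x) ≈ -4.43°.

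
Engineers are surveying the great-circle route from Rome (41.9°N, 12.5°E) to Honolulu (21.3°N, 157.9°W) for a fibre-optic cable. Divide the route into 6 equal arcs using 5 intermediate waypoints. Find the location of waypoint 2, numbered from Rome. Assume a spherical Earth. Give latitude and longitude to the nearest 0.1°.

Write both endpoints as unit vectors p₁, p₂ with components (cos φ cos λ, cos φ sin λ, sin φ).
The central angle between the endpoints is δ = arccos(p₁·p₂) ≈ 2.028 rad (116.2°).
Interpolate at f = 2/6 with slerp weights a = sin((1−f)δ)/sin δ ≈ 1.088, b = sin(fδ)/sin δ ≈ 0.697.
p = a·p₁ + b·p₂ ≈ (0.189, -0.069, 0.980); φ = arcsin(p_z) ≈ 78.41°, λ = atan2(p_y, p_x) ≈ -20.13°.

≈ 78.4°N, 20.1°W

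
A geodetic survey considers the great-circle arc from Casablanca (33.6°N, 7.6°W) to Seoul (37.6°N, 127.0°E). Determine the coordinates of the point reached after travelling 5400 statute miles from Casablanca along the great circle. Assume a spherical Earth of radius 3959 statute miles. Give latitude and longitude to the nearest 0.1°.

≈ (51.6°N, 108.7°E)

The haversine formula gives a central angle δ ≈ 1.697 rad (97.2°) between the endpoints. The total great-circle distance is δ·R ≈ 1.697 × 3959 ≈ 6718 mi, so the target fraction is f = 5400/6718 ≈ 0.804.
Interpolate at f ≈ 0.804 with slerp weights a = sin((1−f)δ)/sin δ ≈ 0.329, b = sin(fδ)/sin δ ≈ 0.987.
p = a·p₁ + b·p₂ ≈ (-0.198, 0.588, 0.784); φ = arcsin(p_z) ≈ 51.65°, λ = atan2(p_y, p_x) ≈ 108.65°.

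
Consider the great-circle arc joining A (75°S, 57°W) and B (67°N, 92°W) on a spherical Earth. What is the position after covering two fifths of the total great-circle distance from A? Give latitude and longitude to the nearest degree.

Convert each endpoint to a unit vector on the sphere (x = cos φ cos λ, y = cos φ sin λ, z = sin φ).
The central angle between the endpoints is δ = arccos(p₁·p₂) ≈ 2.509 rad (143.7°).
Interpolate at f = 2/5 with slerp weights a = sin((1−f)δ)/sin δ ≈ 1.687, b = sin(fδ)/sin δ ≈ 1.426.
p = a·p₁ + b·p₂ ≈ (0.218, -0.923, -0.317); φ = arcsin(p_z) ≈ -18.49°, λ = atan2(p_y, p_x) ≈ -76.69°.

≈ (18°S, 77°W)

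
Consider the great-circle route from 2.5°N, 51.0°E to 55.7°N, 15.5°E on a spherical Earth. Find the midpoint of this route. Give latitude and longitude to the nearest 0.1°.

Convert each endpoint to a unit vector on the sphere (x = cos φ cos λ, y = cos φ sin λ, z = sin φ).
The central angle between the endpoints is δ = arccos(p₁·p₂) ≈ 1.054 rad (60.4°).
Interpolate at f = 1/2 with slerp weights a = sin((1−f)δ)/sin δ ≈ 0.578, b = sin(fδ)/sin δ ≈ 0.578.
p = a·p₁ + b·p₂ ≈ (0.678, 0.536, 0.503); φ = arcsin(p_z) ≈ 30.20°, λ = atan2(p_y, p_x) ≈ 38.35°.

≈ 30.2°N, 38.3°E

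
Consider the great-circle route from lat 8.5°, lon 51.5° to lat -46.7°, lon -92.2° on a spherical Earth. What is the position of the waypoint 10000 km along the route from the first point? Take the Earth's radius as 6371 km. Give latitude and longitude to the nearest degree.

Convert each endpoint to a unit vector on the sphere (x = cos φ cos λ, y = cos φ sin λ, z = sin φ).
The central angle between the endpoints is δ = arccos(p₁·p₂) ≈ 2.284 rad (130.9°). The total great-circle distance is δ·R ≈ 2.284 × 6371 ≈ 14551 km, so the target fraction is f = 10000/14551 ≈ 0.687.
Interpolate at f ≈ 0.687 with slerp weights a = sin((1−f)δ)/sin δ ≈ 0.866, b = sin(fδ)/sin δ ≈ 1.322.
p = a·p₁ + b·p₂ ≈ (0.498, -0.236, -0.834); φ = arcsin(p_z) ≈ -56.54°, λ = atan2(p_y, p_x) ≈ -25.30°.

≈ lat -57°, lon -25°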